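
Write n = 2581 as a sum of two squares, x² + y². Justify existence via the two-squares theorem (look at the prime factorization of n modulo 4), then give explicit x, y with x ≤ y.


Step 1: Factor n = 2581 = 29 · 89.
Step 2: Check the mod-4 condition on each prime factor: 29 ≡ 1 (mod 4), exponent 1; 89 ≡ 1 (mod 4), exponent 1.
All primes ≡ 3 (mod 4) appear to even exponent (or don't appear), so by the two-squares theorem n IS expressible as a sum of two squares.
Step 3: Build a representation. Here n = 29 · 89 is a product of primes ≡ 1 (mod 4). Each prime p ≡ 1 (mod 4) is itself a sum of two squares; find a² by testing p − a² for a perfect square:
  29: 29 − 1² = 28, 29 − 2² = 25 = 5² ⇒ 29 = 2² + 5².
  89: 89 − 1² = 88, 89 − 2² = 85, 89 − 3² = 80, 89 − 4² = 73, 89 − 5² = 64 = 8² ⇒ 89 = 5² + 8².
  Combine using the Brahmagupta–Fibonacci identity (a² + b²)(c² + d²) = (ac − bd)² + (ad + bc)² = (ac + bd)² + (ad − bc)²:
  29 · 89 = 2581: from (2² + 5²)(5² + 8²), take (2·5 − 5·8, 2·8 + 5·5) = (10 − 40, 16 + 25) = (-30, 41); dropping signs (only squares matter) gives (30, 41); check 30² + 41² = 900 + 1681 = 2581 ✓.
Step 4: Order so x ≤ y and verify: 30² + 41² = 900 + 1681 = 2581 = n. ✓

n = 2581 = 30² + 41² (one valid representation with x ≤ y).


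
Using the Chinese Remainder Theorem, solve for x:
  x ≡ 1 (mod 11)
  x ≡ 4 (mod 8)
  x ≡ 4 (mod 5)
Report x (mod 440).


Moduli 11, 8, 5 are pairwise coprime; by CRT there is a unique solution modulo M = 11 · 8 · 5 = 440.
Solve pairwise, accumulating the modulus:
  Start with x ≡ 1 (mod 11).
  Combine with x ≡ 4 (mod 8): since gcd(11, 8) = 1, we get a unique residue mod 88.
    Write x = 1 + 11·t and substitute into x ≡ 4 (mod 8): 11·t ≡ 4 − 1 = 3 (mod 8).
    Reduce coefficients mod 8: 3·t ≡ 3 (mod 8).
    The inverse of 3 mod 8 is 3 (since 3·3 = 9 = 1·8 + 1), so t ≡ 3·3 = 9 ≡ 1 (mod 8).
    Then x = 1 + 11·1 = 12, valid modulo lcm(11, 8) = 88: x ≡ 12 (mod 88).
  Combine with x ≡ 4 (mod 5): since gcd(88, 5) = 1, we get a unique residue mod 440.
    Write x = 12 + 88·t and substitute into x ≡ 4 (mod 5): 88·t ≡ 4 − 12 = -8 (mod 5).
    Reduce coefficients mod 5: 3·t ≡ 2 (mod 5).
    The inverse of 3 mod 5 is 2 (since 3·2 = 6 = 1·5 + 1), so t ≡ 2·2 = 4 ≡ 4 (mod 5).
    Then x = 12 + 88·4 = 364, valid modulo lcm(88, 5) = 440: x ≡ 364 (mod 440).
Verify: 364 mod 11 = 1 ✓, 364 mod 8 = 4 ✓, 364 mod 5 = 4 ✓.

x ≡ 364 (mod 440).


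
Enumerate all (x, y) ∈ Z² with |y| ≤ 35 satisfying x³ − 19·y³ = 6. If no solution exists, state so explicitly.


The equation is x³ - 19y³ = 6. For fixed y, x³ = 19·y³ + 6, so a solution requires the RHS to be a perfect cube.
Strategy: iterate y from -35 to 35, compute RHS = 19·y³ + 6, and check whether it is a (positive or negative) perfect cube.
Check small values of y:
  y = 0: RHS = 6 is not a perfect cube.
  y = 1: RHS = 25 is not a perfect cube.
  y = -1: RHS = -13 is not a perfect cube.
  y = 2: RHS = 158 is not a perfect cube.
  y = -2: RHS = -146 is not a perfect cube.
  y = 3: RHS = 519 is not a perfect cube.
  y = -3: RHS = -507 is not a perfect cube.
Continuing the search up to |y| = 35 finds no solutions either.
No (x, y) in the scanned range satisfies the equation.

No integer solutions with |y| ≤ 35.


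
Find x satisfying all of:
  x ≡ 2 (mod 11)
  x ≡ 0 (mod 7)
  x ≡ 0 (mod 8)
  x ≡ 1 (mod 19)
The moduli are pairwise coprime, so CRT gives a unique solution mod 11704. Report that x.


Product of moduli M = 11 · 7 · 8 · 19 = 11704.
Merge one congruence at a time:
  Start: x ≡ 2 (mod 11).
  Combine with x ≡ 0 (mod 7); new modulus lcm = 77.
    Write x = 2 + 11·t and substitute into x ≡ 0 (mod 7): 11·t ≡ 0 − 2 = -2 (mod 7).
    Reduce coefficients mod 7: 4·t ≡ 5 (mod 7).
    The inverse of 4 mod 7 is 2 (since 4·2 = 8 = 1·7 + 1), so t ≡ 2·5 = 10 ≡ 3 (mod 7).
    Then x = 2 + 11·3 = 35, valid modulo lcm(11, 7) = 77: x ≡ 35 (mod 77).
  Combine with x ≡ 0 (mod 8); new modulus lcm = 616.
    Write x = 35 + 77·t and substitute into x ≡ 0 (mod 8): 77·t ≡ 0 − 35 = -35 (mod 8).
    Reduce coefficients mod 8: 5·t ≡ 5 (mod 8).
    The inverse of 5 mod 8 is 5 (since 5·5 = 25 = 3·8 + 1), so t ≡ 5·5 = 25 ≡ 1 (mod 8).
    Then x = 35 + 77·1 = 112, valid modulo lcm(77, 8) = 616: x ≡ 112 (mod 616).
  Combine with x ≡ 1 (mod 19); new modulus lcm = 11704.
    Write x = 112 + 616·t and substitute into x ≡ 1 (mod 19): 616·t ≡ 1 − 112 = -111 (mod 19).
    Reduce coefficients mod 19: 8·t ≡ 3 (mod 19).
    The inverse of 8 mod 19 is 12 (since 8·12 = 96 = 5·19 + 1), so t ≡ 12·3 = 36 ≡ 17 (mod 19).
    Then x = 112 + 616·17 = 10584, valid modulo lcm(616, 19) = 11704: x ≡ 10584 (mod 11704).
Verify against each original: 10584 mod 11 = 2, 10584 mod 7 = 0, 10584 mod 8 = 0, 10584 mod 19 = 1.

x ≡ 10584 (mod 11704).


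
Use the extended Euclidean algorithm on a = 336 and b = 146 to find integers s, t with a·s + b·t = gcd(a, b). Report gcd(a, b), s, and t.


Euclidean algorithm on (336, 146) — divide until remainder is 0:
  336 = 2 · 146 + 44
  146 = 3 · 44 + 14
  44 = 3 · 14 + 2
  14 = 7 · 2 + 0
gcd(336, 146) = 2.
Track Bezout coefficients alongside the remainders: start with r₀ = 336 = a·1 + b·0 (s = 1, t = 0) and r₁ = 146 = a·0 + b·1 (s = 0, t = 1); each new remainder r_{k+1} = r_{k-1} − q_k·r_k inherits s_{k+1} = s_{k-1} − q_k·s_k, t_{k+1} = t_{k-1} − q_k·t_k, so r_k = a·s_k + b·t_k at every step:
  q = 2: r = 44, s = 1 − 2·0 = 1, t = 0 − 2·1 = -2  (check: 336·1 + 146·(-2) = 44)
  q = 3: r = 14, s = 0 − 3·1 = -3, t = 1 − 3·(-2) = 7  (check: 336·(-3) + 146·7 = 14)
  q = 3: r = 2, s = 1 − 3·(-3) = 10, t = -2 − 3·7 = -23  (check: 336·10 + 146·(-23) = 2)
The row with r = 2 (the gcd) gives the Bezout coefficients s = 10, t = -23.
Result: 336 · (10) + 146 · (-23) = 2.

gcd(336, 146) = 2; s = 10, t = -23 (check: 336·10 + 146·(-23) = 2).


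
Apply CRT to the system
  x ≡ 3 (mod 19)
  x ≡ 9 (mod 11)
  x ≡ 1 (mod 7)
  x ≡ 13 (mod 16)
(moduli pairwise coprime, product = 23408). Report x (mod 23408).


Product of moduli M = 19 · 11 · 7 · 16 = 23408.
Merge one congruence at a time:
  Start: x ≡ 3 (mod 19).
  Combine with x ≡ 9 (mod 11); new modulus lcm = 209.
    Write x = 3 + 19·t and substitute into x ≡ 9 (mod 11): 19·t ≡ 9 − 3 = 6 (mod 11).
    Reduce coefficients mod 11: 8·t ≡ 6 (mod 11).
    The inverse of 8 mod 11 is 7 (since 8·7 = 56 = 5·11 + 1), so t ≡ 7·6 = 42 ≡ 9 (mod 11).
    Then x = 3 + 19·9 = 174, valid modulo lcm(19, 11) = 209: x ≡ 174 (mod 209).
  Combine with x ≡ 1 (mod 7); new modulus lcm = 1463.
    Write x = 174 + 209·t and substitute into x ≡ 1 (mod 7): 209·t ≡ 1 − 174 = -173 (mod 7).
    Reduce coefficients mod 7: 6·t ≡ 2 (mod 7).
    The inverse of 6 mod 7 is 6 (since 6·6 = 36 = 5·7 + 1), so t ≡ 6·2 = 12 ≡ 5 (mod 7).
    Then x = 174 + 209·5 = 1219, valid modulo lcm(209, 7) = 1463: x ≡ 1219 (mod 1463).
  Combine with x ≡ 13 (mod 16); new modulus lcm = 23408.
    Write x = 1219 + 1463·t and substitute into x ≡ 13 (mod 16): 1463·t ≡ 13 − 1219 = -1206 (mod 16).
    Reduce coefficients mod 16: 7·t ≡ 10 (mod 16).
    The inverse of 7 mod 16 is 7 (since 7·7 = 49 = 3·16 + 1), so t ≡ 7·10 = 70 ≡ 6 (mod 16).
    Then x = 1219 + 1463·6 = 9997, valid modulo lcm(1463, 16) = 23408: x ≡ 9997 (mod 23408).
Verify against each original: 9997 mod 19 = 3, 9997 mod 11 = 9, 9997 mod 7 = 1, 9997 mod 16 = 13.

x ≡ 9997 (mod 23408).


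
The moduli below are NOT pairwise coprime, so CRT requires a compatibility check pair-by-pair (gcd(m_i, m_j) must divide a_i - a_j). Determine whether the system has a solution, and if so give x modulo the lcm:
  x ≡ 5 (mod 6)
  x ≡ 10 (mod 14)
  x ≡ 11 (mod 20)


Moduli 6, 14, 20 are not pairwise coprime, so CRT works modulo lcm(m_i) when all pairwise compatibility conditions hold.
Pairwise compatibility: gcd(m_i, m_j) must divide a_i - a_j for every pair.
Merge one congruence at a time:
  Start: x ≡ 5 (mod 6).
  Combine with x ≡ 10 (mod 14): gcd(6, 14) = 2, and 10 - 5 = 5 is NOT divisible by 2.
    ⇒ system is inconsistent (no integer solution).

No solution (the system is inconsistent).


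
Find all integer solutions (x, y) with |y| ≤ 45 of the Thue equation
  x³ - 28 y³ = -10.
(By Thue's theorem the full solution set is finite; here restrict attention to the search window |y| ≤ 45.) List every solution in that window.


The equation is x³ - 28y³ = -10. For fixed y, x³ = 28·y³ − 10, so a solution requires the RHS to be a perfect cube.
Strategy: iterate y from -45 to 45, compute RHS = 28·y³ − 10, and check whether it is a (positive or negative) perfect cube.
Check small values of y:
  y = 0: RHS = -10 is not a perfect cube.
  y = 1: RHS = 18 is not a perfect cube.
  y = -1: RHS = -38 is not a perfect cube.
  y = 2: RHS = 214 is not a perfect cube.
  y = -2: RHS = -234 is not a perfect cube.
  y = 3: RHS = 746 is not a perfect cube.
  y = -3: RHS = -766 is not a perfect cube.
Continuing the search up to |y| = 45 finds no solutions either.
No (x, y) in the scanned range satisfies the equation.

No integer solutions with |y| ≤ 45.


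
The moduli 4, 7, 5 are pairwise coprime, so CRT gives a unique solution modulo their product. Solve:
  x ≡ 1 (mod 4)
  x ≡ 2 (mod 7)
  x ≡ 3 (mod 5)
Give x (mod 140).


Moduli 4, 7, 5 are pairwise coprime; by CRT there is a unique solution modulo M = 4 · 7 · 5 = 140.
Solve pairwise, accumulating the modulus:
  Start with x ≡ 1 (mod 4).
  Combine with x ≡ 2 (mod 7): since gcd(4, 7) = 1, we get a unique residue mod 28.
    Write x = 1 + 4·t and substitute into x ≡ 2 (mod 7): 4·t ≡ 2 − 1 = 1 (mod 7).
    The inverse of 4 mod 7 is 2 (since 4·2 = 8 = 1·7 + 1), so t ≡ 2·1 = 2 ≡ 2 (mod 7).
    Then x = 1 + 4·2 = 9, valid modulo lcm(4, 7) = 28: x ≡ 9 (mod 28).
  Combine with x ≡ 3 (mod 5): since gcd(28, 5) = 1, we get a unique residue mod 140.
    Write x = 9 + 28·t and substitute into x ≡ 3 (mod 5): 28·t ≡ 3 − 9 = -6 (mod 5).
    Reduce coefficients mod 5: 3·t ≡ 4 (mod 5).
    The inverse of 3 mod 5 is 2 (since 3·2 = 6 = 1·5 + 1), so t ≡ 2·4 = 8 ≡ 3 (mod 5).
    Then x = 9 + 28·3 = 93, valid modulo lcm(28, 5) = 140: x ≡ 93 (mod 140).
Verify: 93 mod 4 = 1 ✓, 93 mod 7 = 2 ✓, 93 mod 5 = 3 ✓.

x ≡ 93 (mod 140).


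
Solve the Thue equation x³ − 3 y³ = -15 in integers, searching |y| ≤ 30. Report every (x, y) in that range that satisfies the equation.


The equation is x³ - 3y³ = -15. For fixed y, x³ = 3·y³ − 15, so a solution requires the RHS to be a perfect cube.
Strategy: iterate y from -30 to 30, compute RHS = 3·y³ − 15, and check whether it is a (positive or negative) perfect cube.
Check small values of y:
  y = 0: RHS = -15 is not a perfect cube.
  y = 1: RHS = -12 is not a perfect cube.
  y = -1: RHS = -18 is not a perfect cube.
  y = 2: RHS = 9 is not a perfect cube.
  y = -2: RHS = -39 is not a perfect cube.
  y = 3: RHS = 66 is not a perfect cube.
  y = -3: RHS = -96 is not a perfect cube.
Continuing the search up to |y| = 30 finds no solutions either.
No (x, y) in the scanned range satisfies the equation.

No integer solutions with |y| ≤ 30.


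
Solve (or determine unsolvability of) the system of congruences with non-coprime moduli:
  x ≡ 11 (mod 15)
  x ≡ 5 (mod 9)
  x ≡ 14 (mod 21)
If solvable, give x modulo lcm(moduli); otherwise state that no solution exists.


Moduli 15, 9, 21 are not pairwise coprime, so CRT works modulo lcm(m_i) when all pairwise compatibility conditions hold.
Pairwise compatibility: gcd(m_i, m_j) must divide a_i - a_j for every pair.
Merge one congruence at a time:
  Start: x ≡ 11 (mod 15).
  Combine with x ≡ 5 (mod 9): gcd(15, 9) = 3; 5 - 11 = -6, which IS divisible by 3, so compatible.
    Write x = 11 + 15·t and substitute into x ≡ 5 (mod 9): 15·t ≡ 5 − 11 = -6 (mod 9).
    Divide the congruence (and modulus) by g = 3: 5·t ≡ -2 (mod 3).
    Reduce coefficients mod 3: 2·t ≡ 1 (mod 3).
    The inverse of 2 mod 3 is 2 (since 2·2 = 4 = 1·3 + 1), so t ≡ 2·1 = 2 ≡ 2 (mod 3).
    Then x = 11 + 15·2 = 41, valid modulo lcm(15, 9) = 45: x ≡ 41 (mod 45).
  Combine with x ≡ 14 (mod 21): gcd(45, 21) = 3; 14 - 41 = -27, which IS divisible by 3, so compatible.
    Write x = 41 + 45·t and substitute into x ≡ 14 (mod 21): 45·t ≡ 14 − 41 = -27 (mod 21).
    Divide the congruence (and modulus) by g = 3: 15·t ≡ -9 (mod 7).
    Reduce coefficients mod 7: 1·t ≡ 5 (mod 7).
    So t ≡ 5 (mod 7).
    Then x = 41 + 45·5 = 266, valid modulo lcm(45, 21) = 315: x ≡ 266 (mod 315).
Verify: 266 mod 15 = 11, 266 mod 9 = 5, 266 mod 21 = 14.

x ≡ 266 (mod 315).


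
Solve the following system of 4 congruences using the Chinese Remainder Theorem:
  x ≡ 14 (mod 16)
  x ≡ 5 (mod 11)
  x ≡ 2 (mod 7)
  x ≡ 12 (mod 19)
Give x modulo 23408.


Product of moduli M = 16 · 11 · 7 · 19 = 23408.
Merge one congruence at a time:
  Start: x ≡ 14 (mod 16).
  Combine with x ≡ 5 (mod 11); new modulus lcm = 176.
    Write x = 14 + 16·t and substitute into x ≡ 5 (mod 11): 16·t ≡ 5 − 14 = -9 (mod 11).
    Reduce coefficients mod 11: 5·t ≡ 2 (mod 11).
    The inverse of 5 mod 11 is 9 (since 5·9 = 45 = 4·11 + 1), so t ≡ 9·2 = 18 ≡ 7 (mod 11).
    Then x = 14 + 16·7 = 126, valid modulo lcm(16, 11) = 176: x ≡ 126 (mod 176).
  Combine with x ≡ 2 (mod 7); new modulus lcm = 1232.
    Write x = 126 + 176·t and substitute into x ≡ 2 (mod 7): 176·t ≡ 2 − 126 = -124 (mod 7).
    Reduce coefficients mod 7: 1·t ≡ 2 (mod 7).
    So t ≡ 2 (mod 7).
    Then x = 126 + 176·2 = 478, valid modulo lcm(176, 7) = 1232: x ≡ 478 (mod 1232).
  Combine with x ≡ 12 (mod 19); new modulus lcm = 23408.
    Write x = 478 + 1232·t and substitute into x ≡ 12 (mod 19): 1232·t ≡ 12 − 478 = -466 (mod 19).
    Reduce coefficients mod 19: 16·t ≡ 9 (mod 19).
    The inverse of 16 mod 19 is 6 (since 16·6 = 96 = 5·19 + 1), so t ≡ 6·9 = 54 ≡ 16 (mod 19).
    Then x = 478 + 1232·16 = 20190, valid modulo lcm(1232, 19) = 23408: x ≡ 20190 (mod 23408).
Verify against each original: 20190 mod 16 = 14, 20190 mod 11 = 5, 20190 mod 7 = 2, 20190 mod 19 = 12.

x ≡ 20190 (mod 23408).


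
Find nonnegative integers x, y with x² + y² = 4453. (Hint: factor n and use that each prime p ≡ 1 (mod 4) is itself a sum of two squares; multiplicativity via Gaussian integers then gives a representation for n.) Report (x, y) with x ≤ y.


Step 1: Factor n = 4453 = 61 · 73.
Step 2: Check the mod-4 condition on each prime factor: 61 ≡ 1 (mod 4), exponent 1; 73 ≡ 1 (mod 4), exponent 1.
All primes ≡ 3 (mod 4) appear to even exponent (or don't appear), so by the two-squares theorem n IS expressible as a sum of two squares.
Step 3: Build a representation. Here n = 61 · 73 is a product of primes ≡ 1 (mod 4). Each prime p ≡ 1 (mod 4) is itself a sum of two squares; find a² by testing p − a² for a perfect square:
  61: 61 − 1² = 60, 61 − 2² = 57, 61 − 3² = 52, 61 − 4² = 45, 61 − 5² = 36 = 6² ⇒ 61 = 5² + 6².
  73: 73 − 1² = 72, 73 − 2² = 69, 73 − 3² = 64 = 8² ⇒ 73 = 3² + 8².
  Combine using the Brahmagupta–Fibonacci identity (a² + b²)(c² + d²) = (ac − bd)² + (ad + bc)² = (ac + bd)² + (ad − bc)²:
  61 · 73 = 4453: from (5² + 6²)(3² + 8²), take (5·3 − 6·8, 5·8 + 6·3) = (15 − 48, 40 + 18) = (-33, 58); dropping signs (only squares matter) gives (33, 58); check 33² + 58² = 1089 + 3364 = 4453 ✓.
Step 4: Order so x ≤ y and verify: 33² + 58² = 1089 + 3364 = 4453 = n. ✓

n = 4453 = 33² + 58² (one valid representation with x ≤ y).


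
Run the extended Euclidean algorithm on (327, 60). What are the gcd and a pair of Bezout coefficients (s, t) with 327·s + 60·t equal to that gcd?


Euclidean algorithm on (327, 60) — divide until remainder is 0:
  327 = 5 · 60 + 27
  60 = 2 · 27 + 6
  27 = 4 · 6 + 3
  6 = 2 · 3 + 0
gcd(327, 60) = 3.
Track Bezout coefficients alongside the remainders: start with r₀ = 327 = a·1 + b·0 (s = 1, t = 0) and r₁ = 60 = a·0 + b·1 (s = 0, t = 1); each new remainder r_{k+1} = r_{k-1} − q_k·r_k inherits s_{k+1} = s_{k-1} − q_k·s_k, t_{k+1} = t_{k-1} − q_k·t_k, so r_k = a·s_k + b·t_k at every step:
  q = 5: r = 27, s = 1 − 5·0 = 1, t = 0 − 5·1 = -5  (check: 327·1 + 60·(-5) = 27)
  q = 2: r = 6, s = 0 − 2·1 = -2, t = 1 − 2·(-5) = 11  (check: 327·(-2) + 60·11 = 6)
  q = 4: r = 3, s = 1 − 4·(-2) = 9, t = -5 − 4·11 = -49  (check: 327·9 + 60·(-49) = 3)
The row with r = 3 (the gcd) gives the Bezout coefficients s = 9, t = -49.
Result: 327 · (9) + 60 · (-49) = 3.

gcd(327, 60) = 3; s = 9, t = -49 (check: 327·9 + 60·(-49) = 3).


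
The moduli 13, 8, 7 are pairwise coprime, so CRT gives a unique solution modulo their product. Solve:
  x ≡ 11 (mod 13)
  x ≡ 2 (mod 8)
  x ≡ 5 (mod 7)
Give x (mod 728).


Moduli 13, 8, 7 are pairwise coprime; by CRT there is a unique solution modulo M = 13 · 8 · 7 = 728.
Solve pairwise, accumulating the modulus:
  Start with x ≡ 11 (mod 13).
  Combine with x ≡ 2 (mod 8): since gcd(13, 8) = 1, we get a unique residue mod 104.
    Write x = 11 + 13·t and substitute into x ≡ 2 (mod 8): 13·t ≡ 2 − 11 = -9 (mod 8).
    Reduce coefficients mod 8: 5·t ≡ 7 (mod 8).
    The inverse of 5 mod 8 is 5 (since 5·5 = 25 = 3·8 + 1), so t ≡ 5·7 = 35 ≡ 3 (mod 8).
    Then x = 11 + 13·3 = 50, valid modulo lcm(13, 8) = 104: x ≡ 50 (mod 104).
  Combine with x ≡ 5 (mod 7): since gcd(104, 7) = 1, we get a unique residue mod 728.
    Write x = 50 + 104·t and substitute into x ≡ 5 (mod 7): 104·t ≡ 5 − 50 = -45 (mod 7).
    Reduce coefficients mod 7: 6·t ≡ 4 (mod 7).
    The inverse of 6 mod 7 is 6 (since 6·6 = 36 = 5·7 + 1), so t ≡ 6·4 = 24 ≡ 3 (mod 7).
    Then x = 50 + 104·3 = 362, valid modulo lcm(104, 7) = 728: x ≡ 362 (mod 728).
Verify: 362 mod 13 = 11 ✓, 362 mod 8 = 2 ✓, 362 mod 7 = 5 ✓.

x ≡ 362 (mod 728).


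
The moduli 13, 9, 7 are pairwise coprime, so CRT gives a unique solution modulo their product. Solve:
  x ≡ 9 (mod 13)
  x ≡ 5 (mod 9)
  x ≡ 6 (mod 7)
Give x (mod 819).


Moduli 13, 9, 7 are pairwise coprime; by CRT there is a unique solution modulo M = 13 · 9 · 7 = 819.
Solve pairwise, accumulating the modulus:
  Start with x ≡ 9 (mod 13).
  Combine with x ≡ 5 (mod 9): since gcd(13, 9) = 1, we get a unique residue mod 117.
    Write x = 9 + 13·t and substitute into x ≡ 5 (mod 9): 13·t ≡ 5 − 9 = -4 (mod 9).
    Reduce coefficients mod 9: 4·t ≡ 5 (mod 9).
    The inverse of 4 mod 9 is 7 (since 4·7 = 28 = 3·9 + 1), so t ≡ 7·5 = 35 ≡ 8 (mod 9).
    Then x = 9 + 13·8 = 113, valid modulo lcm(13, 9) = 117: x ≡ 113 (mod 117).
  Combine with x ≡ 6 (mod 7): since gcd(117, 7) = 1, we get a unique residue mod 819.
    Write x = 113 + 117·t and substitute into x ≡ 6 (mod 7): 117·t ≡ 6 − 113 = -107 (mod 7).
    Reduce coefficients mod 7: 5·t ≡ 5 (mod 7).
    The inverse of 5 mod 7 is 3 (since 5·3 = 15 = 2·7 + 1), so t ≡ 3·5 = 15 ≡ 1 (mod 7).
    Then x = 113 + 117·1 = 230, valid modulo lcm(117, 7) = 819: x ≡ 230 (mod 819).
Verify: 230 mod 13 = 9 ✓, 230 mod 9 = 5 ✓, 230 mod 7 = 6 ✓.

x ≡ 230 (mod 819).


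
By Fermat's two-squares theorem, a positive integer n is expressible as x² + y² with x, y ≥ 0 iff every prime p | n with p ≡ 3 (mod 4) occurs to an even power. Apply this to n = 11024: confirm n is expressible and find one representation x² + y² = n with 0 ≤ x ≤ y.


Step 1: Factor n = 11024 = 2^4 · 13 · 53.
Step 2: Check the mod-4 condition on each prime factor: 2 = 2 (special); 13 ≡ 1 (mod 4), exponent 1; 53 ≡ 1 (mod 4), exponent 1.
All primes ≡ 3 (mod 4) appear to even exponent (or don't appear), so by the two-squares theorem n IS expressible as a sum of two squares.
Step 3: Build a representation. Group n = k² · m with k = 4 and m = 13 · 53 = 689 (a product of primes ≡ 1 (mod 4)); a representation of m scales to one of n via (k·x)² + (k·y)² = k²(x² + y²). Each prime p ≡ 1 (mod 4) is itself a sum of two squares; find a² by testing p − a² for a perfect square:
  13: 13 − 1² = 12, 13 − 2² = 9 = 3² ⇒ 13 = 2² + 3².
  53: 53 − 1² = 52, 53 − 2² = 49 = 7² ⇒ 53 = 2² + 7².
  Combine using the Brahmagupta–Fibonacci identity (a² + b²)(c² + d²) = (ac − bd)² + (ad + bc)² = (ac + bd)² + (ad − bc)²:
  13 · 53 = 689: from (2² + 3²)(2² + 7²), take (2·2 − 3·7, 2·7 + 3·2) = (4 − 21, 14 + 6) = (-17, 20); dropping signs (only squares matter) gives (17, 20); check 17² + 20² = 289 + 400 = 689 ✓.
  Scale by k = 4: (4·17, 4·20) = (68, 80).
Step 4: Order so x ≤ y and verify: 68² + 80² = 4624 + 6400 = 11024 = n. ✓

n = 11024 = 68² + 80² (one valid representation with x ≤ y).


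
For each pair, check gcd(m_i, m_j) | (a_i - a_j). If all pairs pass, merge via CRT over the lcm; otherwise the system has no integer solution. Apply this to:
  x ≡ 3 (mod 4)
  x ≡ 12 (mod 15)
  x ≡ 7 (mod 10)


Moduli 4, 15, 10 are not pairwise coprime, so CRT works modulo lcm(m_i) when all pairwise compatibility conditions hold.
Pairwise compatibility: gcd(m_i, m_j) must divide a_i - a_j for every pair.
Merge one congruence at a time:
  Start: x ≡ 3 (mod 4).
  Combine with x ≡ 12 (mod 15): gcd(4, 15) = 1; 12 - 3 = 9, which IS divisible by 1, so compatible.
    Write x = 3 + 4·t and substitute into x ≡ 12 (mod 15): 4·t ≡ 12 − 3 = 9 (mod 15).
    The inverse of 4 mod 15 is 4 (since 4·4 = 16 = 1·15 + 1), so t ≡ 4·9 = 36 ≡ 6 (mod 15).
    Then x = 3 + 4·6 = 27, valid modulo lcm(4, 15) = 60: x ≡ 27 (mod 60).
  Combine with x ≡ 7 (mod 10): gcd(60, 10) = 10; 7 - 27 = -20, which IS divisible by 10, so compatible.
    Write x = 27 + 60·t and substitute into x ≡ 7 (mod 10): 60·t ≡ 7 − 27 = -20 (mod 10).
    Divide the congruence (and modulus) by g = 10: 6·t ≡ -2 (mod 1).
    Modulo 1 every t works; take t = 0.
    Then x = 27 + 60·0 = 27, valid modulo lcm(60, 10) = 60: x ≡ 27 (mod 60).
Verify: 27 mod 4 = 3, 27 mod 15 = 12, 27 mod 10 = 7.

x ≡ 27 (mod 60).


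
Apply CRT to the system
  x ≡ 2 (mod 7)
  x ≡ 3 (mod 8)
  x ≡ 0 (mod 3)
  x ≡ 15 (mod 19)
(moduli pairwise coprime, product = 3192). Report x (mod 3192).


Product of moduli M = 7 · 8 · 3 · 19 = 3192.
Merge one congruence at a time:
  Start: x ≡ 2 (mod 7).
  Combine with x ≡ 3 (mod 8); new modulus lcm = 56.
    Write x = 2 + 7·t and substitute into x ≡ 3 (mod 8): 7·t ≡ 3 − 2 = 1 (mod 8).
    The inverse of 7 mod 8 is 7 (since 7·7 = 49 = 6·8 + 1), so t ≡ 7·1 = 7 ≡ 7 (mod 8).
    Then x = 2 + 7·7 = 51, valid modulo lcm(7, 8) = 56: x ≡ 51 (mod 56).
  Combine with x ≡ 0 (mod 3); new modulus lcm = 168.
    Write x = 51 + 56·t and substitute into x ≡ 0 (mod 3): 56·t ≡ 0 − 51 = -51 (mod 3).
    Reduce coefficients mod 3: 2·t ≡ 0 (mod 3).
    The inverse of 2 mod 3 is 2 (since 2·2 = 4 = 1·3 + 1), so t ≡ 2·0 = 0 ≡ 0 (mod 3).
    Then x = 51 + 56·0 = 51, valid modulo lcm(56, 3) = 168: x ≡ 51 (mod 168).
  Combine with x ≡ 15 (mod 19); new modulus lcm = 3192.
    Write x = 51 + 168·t and substitute into x ≡ 15 (mod 19): 168·t ≡ 15 − 51 = -36 (mod 19).
    Reduce coefficients mod 19: 16·t ≡ 2 (mod 19).
    The inverse of 16 mod 19 is 6 (since 16·6 = 96 = 5·19 + 1), so t ≡ 6·2 = 12 ≡ 12 (mod 19).
    Then x = 51 + 168·12 = 2067, valid modulo lcm(168, 19) = 3192: x ≡ 2067 (mod 3192).
Verify against each original: 2067 mod 7 = 2, 2067 mod 8 = 3, 2067 mod 3 = 0, 2067 mod 19 = 15.

x ≡ 2067 (mod 3192).


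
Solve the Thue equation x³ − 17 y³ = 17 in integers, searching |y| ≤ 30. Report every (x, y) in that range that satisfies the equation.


The equation is x³ - 17y³ = 17. For fixed y, x³ = 17·y³ + 17, so a solution requires the RHS to be a perfect cube.
Strategy: iterate y from -30 to 30, compute RHS = 17·y³ + 17, and check whether it is a (positive or negative) perfect cube.
Check small values of y:
  y = 0: RHS = 17 is not a perfect cube.
  y = 1: RHS = 34 is not a perfect cube.
  y = -1: RHS = 0 = (0)³ ⇒ x = 0 works.
  y = 2: RHS = 153 is not a perfect cube.
  y = -2: RHS = -119 is not a perfect cube.
  y = 3: RHS = 476 is not a perfect cube.
  y = -3: RHS = -442 is not a perfect cube.
Continuing the search up to |y| = 30 finds no further solutions beyond those listed.
Collected solutions: (0, -1).

Solutions (with |y| ≤ 30): (0, -1).


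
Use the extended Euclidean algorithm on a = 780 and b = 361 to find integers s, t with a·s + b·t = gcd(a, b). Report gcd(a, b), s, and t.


Euclidean algorithm on (780, 361) — divide until remainder is 0:
  780 = 2 · 361 + 58
  361 = 6 · 58 + 13
  58 = 4 · 13 + 6
  13 = 2 · 6 + 1
  6 = 6 · 1 + 0
gcd(780, 361) = 1.
Track Bezout coefficients alongside the remainders: start with r₀ = 780 = a·1 + b·0 (s = 1, t = 0) and r₁ = 361 = a·0 + b·1 (s = 0, t = 1); each new remainder r_{k+1} = r_{k-1} − q_k·r_k inherits s_{k+1} = s_{k-1} − q_k·s_k, t_{k+1} = t_{k-1} − q_k·t_k, so r_k = a·s_k + b·t_k at every step:
  q = 2: r = 58, s = 1 − 2·0 = 1, t = 0 − 2·1 = -2  (check: 780·1 + 361·(-2) = 58)
  q = 6: r = 13, s = 0 − 6·1 = -6, t = 1 − 6·(-2) = 13  (check: 780·(-6) + 361·13 = 13)
  q = 4: r = 6, s = 1 − 4·(-6) = 25, t = -2 − 4·13 = -54  (check: 780·25 + 361·(-54) = 6)
  q = 2: r = 1, s = -6 − 2·25 = -56, t = 13 − 2·(-54) = 121  (check: 780·(-56) + 361·121 = 1)
The row with r = 1 (the gcd) gives the Bezout coefficients s = -56, t = 121.
Result: 780 · (-56) + 361 · (121) = 1.

gcd(780, 361) = 1; s = -56, t = 121 (check: 780·(-56) + 361·121 = 1).


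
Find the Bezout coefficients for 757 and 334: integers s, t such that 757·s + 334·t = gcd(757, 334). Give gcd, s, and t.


Euclidean algorithm on (757, 334) — divide until remainder is 0:
  757 = 2 · 334 + 89
  334 = 3 · 89 + 67
  89 = 1 · 67 + 22
  67 = 3 · 22 + 1
  22 = 22 · 1 + 0
gcd(757, 334) = 1.
Track Bezout coefficients alongside the remainders: start with r₀ = 757 = a·1 + b·0 (s = 1, t = 0) and r₁ = 334 = a·0 + b·1 (s = 0, t = 1); each new remainder r_{k+1} = r_{k-1} − q_k·r_k inherits s_{k+1} = s_{k-1} − q_k·s_k, t_{k+1} = t_{k-1} − q_k·t_k, so r_k = a·s_k + b·t_k at every step:
  q = 2: r = 89, s = 1 − 2·0 = 1, t = 0 − 2·1 = -2  (check: 757·1 + 334·(-2) = 89)
  q = 3: r = 67, s = 0 − 3·1 = -3, t = 1 − 3·(-2) = 7  (check: 757·(-3) + 334·7 = 67)
  q = 1: r = 22, s = 1 − 1·(-3) = 4, t = -2 − 1·7 = -9  (check: 757·4 + 334·(-9) = 22)
  q = 3: r = 1, s = -3 − 3·4 = -15, t = 7 − 3·(-9) = 34  (check: 757·(-15) + 334·34 = 1)
The row with r = 1 (the gcd) gives the Bezout coefficients s = -15, t = 34.
Result: 757 · (-15) + 334 · (34) = 1.

gcd(757, 334) = 1; s = -15, t = 34 (check: 757·(-15) + 334·34 = 1).


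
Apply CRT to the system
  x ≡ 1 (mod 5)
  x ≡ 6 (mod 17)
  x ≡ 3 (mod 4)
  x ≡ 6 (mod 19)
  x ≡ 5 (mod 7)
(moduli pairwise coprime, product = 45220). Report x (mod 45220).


Product of moduli M = 5 · 17 · 4 · 19 · 7 = 45220.
Merge one congruence at a time:
  Start: x ≡ 1 (mod 5).
  Combine with x ≡ 6 (mod 17); new modulus lcm = 85.
    Write x = 1 + 5·t and substitute into x ≡ 6 (mod 17): 5·t ≡ 6 − 1 = 5 (mod 17).
    The inverse of 5 mod 17 is 7 (since 5·7 = 35 = 2·17 + 1), so t ≡ 7·5 = 35 ≡ 1 (mod 17).
    Then x = 1 + 5·1 = 6, valid modulo lcm(5, 17) = 85: x ≡ 6 (mod 85).
  Combine with x ≡ 3 (mod 4); new modulus lcm = 340.
    Write x = 6 + 85·t and substitute into x ≡ 3 (mod 4): 85·t ≡ 3 − 6 = -3 (mod 4).
    Reduce coefficients mod 4: 1·t ≡ 1 (mod 4).
    So t ≡ 1 (mod 4).
    Then x = 6 + 85·1 = 91, valid modulo lcm(85, 4) = 340: x ≡ 91 (mod 340).
  Combine with x ≡ 6 (mod 19); new modulus lcm = 6460.
    Write x = 91 + 340·t and substitute into x ≡ 6 (mod 19): 340·t ≡ 6 − 91 = -85 (mod 19).
    Reduce coefficients mod 19: 17·t ≡ 10 (mod 19).
    The inverse of 17 mod 19 is 9 (since 17·9 = 153 = 8·19 + 1), so t ≡ 9·10 = 90 ≡ 14 (mod 19).
    Then x = 91 + 340·14 = 4851, valid modulo lcm(340, 19) = 6460: x ≡ 4851 (mod 6460).
  Combine with x ≡ 5 (mod 7); new modulus lcm = 45220.
    Write x = 4851 + 6460·t and substitute into x ≡ 5 (mod 7): 6460·t ≡ 5 − 4851 = -4846 (mod 7).
    Reduce coefficients mod 7: 6·t ≡ 5 (mod 7).
    The inverse of 6 mod 7 is 6 (since 6·6 = 36 = 5·7 + 1), so t ≡ 6·5 = 30 ≡ 2 (mod 7).
    Then x = 4851 + 6460·2 = 17771, valid modulo lcm(6460, 7) = 45220: x ≡ 17771 (mod 45220).
Verify against each original: 17771 mod 5 = 1, 17771 mod 17 = 6, 17771 mod 4 = 3, 17771 mod 19 = 6, 17771 mod 7 = 5.

x ≡ 17771 (mod 45220).


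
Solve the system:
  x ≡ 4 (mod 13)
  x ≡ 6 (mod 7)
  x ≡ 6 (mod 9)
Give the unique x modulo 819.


Moduli 13, 7, 9 are pairwise coprime; by CRT there is a unique solution modulo M = 13 · 7 · 9 = 819.
Solve pairwise, accumulating the modulus:
  Start with x ≡ 4 (mod 13).
  Combine with x ≡ 6 (mod 7): since gcd(13, 7) = 1, we get a unique residue mod 91.
    Write x = 4 + 13·t and substitute into x ≡ 6 (mod 7): 13·t ≡ 6 − 4 = 2 (mod 7).
    Reduce coefficients mod 7: 6·t ≡ 2 (mod 7).
    The inverse of 6 mod 7 is 6 (since 6·6 = 36 = 5·7 + 1), so t ≡ 6·2 = 12 ≡ 5 (mod 7).
    Then x = 4 + 13·5 = 69, valid modulo lcm(13, 7) = 91: x ≡ 69 (mod 91).
  Combine with x ≡ 6 (mod 9): since gcd(91, 9) = 1, we get a unique residue mod 819.
    Write x = 69 + 91·t and substitute into x ≡ 6 (mod 9): 91·t ≡ 6 − 69 = -63 (mod 9).
    Reduce coefficients mod 9: 1·t ≡ 0 (mod 9).
    So t ≡ 0 (mod 9).
    Then x = 69 + 91·0 = 69, valid modulo lcm(91, 9) = 819: x ≡ 69 (mod 819).
Verify: 69 mod 13 = 4 ✓, 69 mod 7 = 6 ✓, 69 mod 9 = 6 ✓.

x ≡ 69 (mod 819).


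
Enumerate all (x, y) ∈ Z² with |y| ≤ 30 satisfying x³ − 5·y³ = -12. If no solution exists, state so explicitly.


The equation is x³ - 5y³ = -12. For fixed y, x³ = 5·y³ − 12, so a solution requires the RHS to be a perfect cube.
Strategy: iterate y from -30 to 30, compute RHS = 5·y³ − 12, and check whether it is a (positive or negative) perfect cube.
Check small values of y:
  y = 0: RHS = -12 is not a perfect cube.
  y = 1: RHS = -7 is not a perfect cube.
  y = -1: RHS = -17 is not a perfect cube.
  y = 2: RHS = 28 is not a perfect cube.
  y = -2: RHS = -52 is not a perfect cube.
  y = 3: RHS = 123 is not a perfect cube.
  y = -3: RHS = -147 is not a perfect cube.
Continuing the search up to |y| = 30 finds no solutions either.
No (x, y) in the scanned range satisfies the equation.

No integer solutions with |y| ≤ 30.


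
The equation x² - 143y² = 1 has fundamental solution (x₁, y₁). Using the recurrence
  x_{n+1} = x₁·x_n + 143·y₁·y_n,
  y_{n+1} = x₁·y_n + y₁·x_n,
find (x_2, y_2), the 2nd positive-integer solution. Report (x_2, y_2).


Step 1: Find the fundamental solution (x₁, y₁) of x² - 143y² = 1.
  Expand √143 as a continued fraction. a₀ = ⌊√143⌋ = 11; iterate m_{k+1} = d_k·a_k − m_k, d_{k+1} = (143 − m_{k+1}²)/d_k, a_{k+1} = ⌊(a₀ + m_{k+1})/d_{k+1}⌋ (starting m₀ = 0, d₀ = 1), with convergents p_k = a_k·p_{k-1} + p_{k-2}, q_k = a_k·q_{k-1} + q_{k-2} (p₋₁ = 1, q₋₁ = 0):
  k = 0: a₀ = 11; p₀/q₀ = 11/1; p₀² − 143·q₀² = 121 − 143 = -22.
  k = 1: m = 11, d = 22, a = ⌊(11 + 11)/22⌋ = 1; p/q = (1·11 + 1)/(1·1 + 0) = 12/1; p² − 143·q² = 144 − 143 = 1.
  The first convergent with p² − 143·q² = 1 gives the fundamental solution (x₁, y₁) = (12, 1).
Step 2: Apply the recurrence (x_{n+1}, y_{n+1}) = (x₁x_n + 143y₁y_n, x₁y_n + y₁x_n) repeatedly.
  From (x_1, y_1) = (12, 1): x_2 = 12·12 + 143·1·1 = 287; y_2 = 12·1 + 1·12 = 24.
Step 3: Verify x_2² - 143·y_2² = 82369 - 82368 = 1 (should be 1). ✓

(x_1, y_1) = (12, 1); (x_2, y_2) = (287, 24).


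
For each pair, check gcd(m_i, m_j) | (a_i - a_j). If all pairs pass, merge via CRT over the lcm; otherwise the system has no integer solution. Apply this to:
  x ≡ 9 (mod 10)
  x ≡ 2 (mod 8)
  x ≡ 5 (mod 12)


Moduli 10, 8, 12 are not pairwise coprime, so CRT works modulo lcm(m_i) when all pairwise compatibility conditions hold.
Pairwise compatibility: gcd(m_i, m_j) must divide a_i - a_j for every pair.
Merge one congruence at a time:
  Start: x ≡ 9 (mod 10).
  Combine with x ≡ 2 (mod 8): gcd(10, 8) = 2, and 2 - 9 = -7 is NOT divisible by 2.
    ⇒ system is inconsistent (no integer solution).

No solution (the system is inconsistent).


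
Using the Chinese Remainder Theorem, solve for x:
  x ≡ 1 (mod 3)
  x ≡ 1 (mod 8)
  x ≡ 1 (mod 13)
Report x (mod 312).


Moduli 3, 8, 13 are pairwise coprime; by CRT there is a unique solution modulo M = 3 · 8 · 13 = 312.
Solve pairwise, accumulating the modulus:
  Start with x ≡ 1 (mod 3).
  Combine with x ≡ 1 (mod 8): since gcd(3, 8) = 1, we get a unique residue mod 24.
    Write x = 1 + 3·t and substitute into x ≡ 1 (mod 8): 3·t ≡ 1 − 1 = 0 (mod 8).
    The inverse of 3 mod 8 is 3 (since 3·3 = 9 = 1·8 + 1), so t ≡ 3·0 = 0 ≡ 0 (mod 8).
    Then x = 1 + 3·0 = 1, valid modulo lcm(3, 8) = 24: x ≡ 1 (mod 24).
  Combine with x ≡ 1 (mod 13): since gcd(24, 13) = 1, we get a unique residue mod 312.
    Write x = 1 + 24·t and substitute into x ≡ 1 (mod 13): 24·t ≡ 1 − 1 = 0 (mod 13).
    Reduce coefficients mod 13: 11·t ≡ 0 (mod 13).
    The inverse of 11 mod 13 is 6 (since 11·6 = 66 = 5·13 + 1), so t ≡ 6·0 = 0 ≡ 0 (mod 13).
    Then x = 1 + 24·0 = 1, valid modulo lcm(24, 13) = 312: x ≡ 1 (mod 312).
Verify: 1 mod 3 = 1 ✓, 1 mod 8 = 1 ✓, 1 mod 13 = 1 ✓.

x ≡ 1 (mod 312).


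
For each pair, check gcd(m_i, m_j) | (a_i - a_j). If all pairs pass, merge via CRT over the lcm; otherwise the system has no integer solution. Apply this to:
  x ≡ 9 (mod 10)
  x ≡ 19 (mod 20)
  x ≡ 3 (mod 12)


Moduli 10, 20, 12 are not pairwise coprime, so CRT works modulo lcm(m_i) when all pairwise compatibility conditions hold.
Pairwise compatibility: gcd(m_i, m_j) must divide a_i - a_j for every pair.
Merge one congruence at a time:
  Start: x ≡ 9 (mod 10).
  Combine with x ≡ 19 (mod 20): gcd(10, 20) = 10; 19 - 9 = 10, which IS divisible by 10, so compatible.
    Write x = 9 + 10·t and substitute into x ≡ 19 (mod 20): 10·t ≡ 19 − 9 = 10 (mod 20).
    Divide the congruence (and modulus) by g = 10: 1·t ≡ 1 (mod 2).
    So t ≡ 1 (mod 2).
    Then x = 9 + 10·1 = 19, valid modulo lcm(10, 20) = 20: x ≡ 19 (mod 20).
  Combine with x ≡ 3 (mod 12): gcd(20, 12) = 4; 3 - 19 = -16, which IS divisible by 4, so compatible.
    Write x = 19 + 20·t and substitute into x ≡ 3 (mod 12): 20·t ≡ 3 − 19 = -16 (mod 12).
    Divide the congruence (and modulus) by g = 4: 5·t ≡ -4 (mod 3).
    Reduce coefficients mod 3: 2·t ≡ 2 (mod 3).
    The inverse of 2 mod 3 is 2 (since 2·2 = 4 = 1·3 + 1), so t ≡ 2·2 = 4 ≡ 1 (mod 3).
    Then x = 19 + 20·1 = 39, valid modulo lcm(20, 12) = 60: x ≡ 39 (mod 60).
Verify: 39 mod 10 = 9, 39 mod 20 = 19, 39 mod 12 = 3.

x ≡ 39 (mod 60).


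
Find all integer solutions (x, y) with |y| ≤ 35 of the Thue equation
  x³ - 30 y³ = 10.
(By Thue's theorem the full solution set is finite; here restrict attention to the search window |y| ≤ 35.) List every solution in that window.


The equation is x³ - 30y³ = 10. For fixed y, x³ = 30·y³ + 10, so a solution requires the RHS to be a perfect cube.
Strategy: iterate y from -35 to 35, compute RHS = 30·y³ + 10, and check whether it is a (positive or negative) perfect cube.
Check small values of y:
  y = 0: RHS = 10 is not a perfect cube.
  y = 1: RHS = 40 is not a perfect cube.
  y = -1: RHS = -20 is not a perfect cube.
  y = 2: RHS = 250 is not a perfect cube.
  y = -2: RHS = -230 is not a perfect cube.
  y = 3: RHS = 820 is not a perfect cube.
  y = -3: RHS = -800 is not a perfect cube.
Continuing the search up to |y| = 35 finds no solutions either.
No (x, y) in the scanned range satisfies the equation.

No integer solutions with |y| ≤ 35.


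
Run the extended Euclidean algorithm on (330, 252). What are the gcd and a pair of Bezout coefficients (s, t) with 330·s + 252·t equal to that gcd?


Euclidean algorithm on (330, 252) — divide until remainder is 0:
  330 = 1 · 252 + 78
  252 = 3 · 78 + 18
  78 = 4 · 18 + 6
  18 = 3 · 6 + 0
gcd(330, 252) = 6.
Track Bezout coefficients alongside the remainders: start with r₀ = 330 = a·1 + b·0 (s = 1, t = 0) and r₁ = 252 = a·0 + b·1 (s = 0, t = 1); each new remainder r_{k+1} = r_{k-1} − q_k·r_k inherits s_{k+1} = s_{k-1} − q_k·s_k, t_{k+1} = t_{k-1} − q_k·t_k, so r_k = a·s_k + b·t_k at every step:
  q = 1: r = 78, s = 1 − 1·0 = 1, t = 0 − 1·1 = -1  (check: 330·1 + 252·(-1) = 78)
  q = 3: r = 18, s = 0 − 3·1 = -3, t = 1 − 3·(-1) = 4  (check: 330·(-3) + 252·4 = 18)
  q = 4: r = 6, s = 1 − 4·(-3) = 13, t = -1 − 4·4 = -17  (check: 330·13 + 252·(-17) = 6)
The row with r = 6 (the gcd) gives the Bezout coefficients s = 13, t = -17.
Result: 330 · (13) + 252 · (-17) = 6.

gcd(330, 252) = 6; s = 13, t = -17 (check: 330·13 + 252·(-17) = 6).


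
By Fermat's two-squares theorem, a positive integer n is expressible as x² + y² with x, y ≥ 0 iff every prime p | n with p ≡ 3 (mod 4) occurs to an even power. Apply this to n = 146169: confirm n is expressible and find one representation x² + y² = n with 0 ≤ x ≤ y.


Step 1: Factor n = 146169 = 3^2 · 109 · 149.
Step 2: Check the mod-4 condition on each prime factor: 3 ≡ 3 (mod 4), exponent 2 (must be even); 109 ≡ 1 (mod 4), exponent 1; 149 ≡ 1 (mod 4), exponent 1.
All primes ≡ 3 (mod 4) appear to even exponent (or don't appear), so by the two-squares theorem n IS expressible as a sum of two squares.
Step 3: Build a representation. Group n = k² · m with k = 3 and m = 109 · 149 = 16241 (a product of primes ≡ 1 (mod 4)); a representation of m scales to one of n via (k·x)² + (k·y)² = k²(x² + y²). Each prime p ≡ 1 (mod 4) is itself a sum of two squares; find a² by testing p − a² for a perfect square:
  109: 109 − 1² = 108, 109 − 2² = 105, 109 − 3² = 100 = 10² ⇒ 109 = 3² + 10².
  149: 149 − 1² = 148, 149 − 2² = 145, 149 − 3² = 140, 149 − 4² = 133, 149 − 5² = 124, 149 − 6² = 113, 149 − 7² = 100 = 10² ⇒ 149 = 7² + 10².
  Combine using the Brahmagupta–Fibonacci identity (a² + b²)(c² + d²) = (ac − bd)² + (ad + bc)² = (ac + bd)² + (ad − bc)²:
  109 · 149 = 16241: from (3² + 10²)(7² + 10²), take (3·7 − 10·10, 3·10 + 10·7) = (21 − 100, 30 + 70) = (-79, 100); dropping signs (only squares matter) gives (79, 100); check 79² + 100² = 6241 + 10000 = 16241 ✓.
  Scale by k = 3: (3·79, 3·100) = (237, 300).
Step 4: Order so x ≤ y and verify: 237² + 300² = 56169 + 90000 = 146169 = n. ✓

n = 146169 = 237² + 300² (one valid representation with x ≤ y).


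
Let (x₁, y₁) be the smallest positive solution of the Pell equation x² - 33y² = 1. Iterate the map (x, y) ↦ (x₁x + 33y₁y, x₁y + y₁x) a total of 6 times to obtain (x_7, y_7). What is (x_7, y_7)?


Step 1: Find the fundamental solution (x₁, y₁) of x² - 33y² = 1.
  Expand √33 as a continued fraction. a₀ = ⌊√33⌋ = 5; iterate m_{k+1} = d_k·a_k − m_k, d_{k+1} = (33 − m_{k+1}²)/d_k, a_{k+1} = ⌊(a₀ + m_{k+1})/d_{k+1}⌋ (starting m₀ = 0, d₀ = 1), with convergents p_k = a_k·p_{k-1} + p_{k-2}, q_k = a_k·q_{k-1} + q_{k-2} (p₋₁ = 1, q₋₁ = 0):
  k = 0: a₀ = 5; p₀/q₀ = 5/1; p₀² − 33·q₀² = 25 − 33 = -8.
  k = 1: m = 5, d = 8, a = ⌊(5 + 5)/8⌋ = 1; p/q = (1·5 + 1)/(1·1 + 0) = 6/1; p² − 33·q² = 36 − 33 = 3.
  k = 2: m = 3, d = 3, a = ⌊(5 + 3)/3⌋ = 2; p/q = (2·6 + 5)/(2·1 + 1) = 17/3; p² − 33·q² = 289 − 297 = -8.
  k = 3: m = 3, d = 8, a = ⌊(5 + 3)/8⌋ = 1; p/q = (1·17 + 6)/(1·3 + 1) = 23/4; p² − 33·q² = 529 − 528 = 1.
  The first convergent with p² − 33·q² = 1 gives the fundamental solution (x₁, y₁) = (23, 4).
Step 2: Apply the recurrence (x_{n+1}, y_{n+1}) = (x₁x_n + 33y₁y_n, x₁y_n + y₁x_n) repeatedly.
  From (x_1, y_1) = (23, 4): x_2 = 23·23 + 33·4·4 = 1057; y_2 = 23·4 + 4·23 = 184.
  From (x_2, y_2) = (1057, 184): x_3 = 23·1057 + 33·4·184 = 48599; y_3 = 23·184 + 4·1057 = 8460.
  From (x_3, y_3) = (48599, 8460): x_4 = 23·48599 + 33·4·8460 = 2234497; y_4 = 23·8460 + 4·48599 = 388976.
  From (x_4, y_4) = (2234497, 388976): x_5 = 23·2234497 + 33·4·388976 = 102738263; y_5 = 23·388976 + 4·2234497 = 17884436.
  From (x_5, y_5) = (102738263, 17884436): x_6 = 23·102738263 + 33·4·17884436 = 4723725601; y_6 = 23·17884436 + 4·102738263 = 822295080.
  From (x_6, y_6) = (4723725601, 822295080): x_7 = 23·4723725601 + 33·4·822295080 = 217188639383; y_7 = 23·822295080 + 4·4723725601 = 37807689244.
Step 3: Verify x_7² - 33·y_7² = 47170905077038818620689 - 47170905077038818620688 = 1 (should be 1). ✓

(x_1, y_1) = (23, 4); (x_7, y_7) = (217188639383, 37807689244).
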